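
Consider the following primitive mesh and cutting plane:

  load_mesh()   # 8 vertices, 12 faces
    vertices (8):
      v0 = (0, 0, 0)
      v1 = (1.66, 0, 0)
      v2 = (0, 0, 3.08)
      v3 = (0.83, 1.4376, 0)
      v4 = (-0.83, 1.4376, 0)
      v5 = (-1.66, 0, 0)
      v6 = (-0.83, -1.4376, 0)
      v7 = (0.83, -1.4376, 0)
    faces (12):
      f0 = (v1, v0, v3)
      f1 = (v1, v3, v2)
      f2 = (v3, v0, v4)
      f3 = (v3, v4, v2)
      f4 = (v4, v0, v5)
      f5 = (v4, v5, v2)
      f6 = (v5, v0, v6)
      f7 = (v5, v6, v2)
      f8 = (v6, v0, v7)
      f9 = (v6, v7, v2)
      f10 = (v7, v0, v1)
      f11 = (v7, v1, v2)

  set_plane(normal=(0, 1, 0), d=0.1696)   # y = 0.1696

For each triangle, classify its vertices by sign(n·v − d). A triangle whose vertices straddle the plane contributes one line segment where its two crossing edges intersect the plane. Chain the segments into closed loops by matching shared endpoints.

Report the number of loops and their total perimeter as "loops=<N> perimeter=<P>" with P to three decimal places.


Straddling triangles (6 of 12):
  (v1,v0,v3) [--+] → (0.0979188, 0.1696, 0)–(1.56208, 0.1696, 0)  len=1.4642
  (v1,v3,v2) [-+-] → (1.56208, 0.1696, 0)–(0.0979188, 0.1696, 2.71664)  len=3.0861
  (v3,v0,v4) [+-+] → (0.0979188, 0.1696, 0)–(-0.0979188, 0.1696, 0)  len=0.1958
  (v3,v4,v2) [++-] → (-0.0979188, 0.1696, 2.71664)–(0.0979188, 0.1696, 2.71664)  len=0.1958
  (v4,v0,v5) [+--] → (-0.0979188, 0.1696, 0)–(-1.56208, 0.1696, 0)  len=1.4642
  (v4,v5,v2) [+--] → (-1.56208, 0.1696, 0)–(-0.0979188, 0.1696, 2.71664)  len=3.0861

Chained into 1 loop(s):
  loop 1: 6 segments, perimeter = 9.4922
Total perimeter = 9.492

loops=1 perimeter=9.492


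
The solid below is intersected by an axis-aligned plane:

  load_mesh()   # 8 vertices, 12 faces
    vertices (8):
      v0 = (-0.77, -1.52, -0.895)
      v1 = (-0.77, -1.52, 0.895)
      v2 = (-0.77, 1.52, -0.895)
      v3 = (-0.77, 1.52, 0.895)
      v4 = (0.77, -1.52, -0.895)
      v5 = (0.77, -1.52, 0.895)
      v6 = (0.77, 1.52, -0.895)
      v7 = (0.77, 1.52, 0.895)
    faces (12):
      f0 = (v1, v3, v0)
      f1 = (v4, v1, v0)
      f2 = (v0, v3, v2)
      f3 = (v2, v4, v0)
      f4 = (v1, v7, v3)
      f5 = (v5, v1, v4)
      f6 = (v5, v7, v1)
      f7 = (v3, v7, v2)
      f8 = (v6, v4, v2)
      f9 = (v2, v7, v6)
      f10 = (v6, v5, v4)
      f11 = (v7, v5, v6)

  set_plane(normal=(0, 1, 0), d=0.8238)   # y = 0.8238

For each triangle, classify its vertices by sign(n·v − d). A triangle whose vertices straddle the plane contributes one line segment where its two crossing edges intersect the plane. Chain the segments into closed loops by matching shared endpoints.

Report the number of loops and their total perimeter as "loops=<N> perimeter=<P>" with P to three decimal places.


Straddling triangles (8 of 12):
  (v1,v3,v0) [-+-] → (-0.77, 0.8238, 0.895)–(-0.77, 0.8238, 0.485066)  len=0.4099
  (v0,v3,v2) [-++] → (-0.77, 0.8238, 0.485066)–(-0.77, 0.8238, -0.895)  len=1.3801
  (v2,v4,v0) [+--] → (-0.41732, 0.8238, -0.895)–(-0.77, 0.8238, -0.895)  len=0.3527
  (v1,v7,v3) [-++] → (0.41732, 0.8238, 0.895)–(-0.77, 0.8238, 0.895)  len=1.1873
  (v5,v7,v1) [-+-] → (0.77, 0.8238, 0.895)–(0.41732, 0.8238, 0.895)  len=0.3527
  (v6,v4,v2) [+-+] → (0.77, 0.8238, -0.895)–(-0.41732, 0.8238, -0.895)  len=1.1873
  (v6,v5,v4) [+--] → (0.77, 0.8238, -0.485066)–(0.77, 0.8238, -0.895)  len=0.4099
  (v7,v5,v6) [+-+] → (0.77, 0.8238, 0.895)–(0.77, 0.8238, -0.485066)  len=1.3801

Chained into 1 loop(s):
  loop 1: 8 segments, perimeter = 6.6600
Total perimeter = 6.660

loops=1 perimeter=6.660


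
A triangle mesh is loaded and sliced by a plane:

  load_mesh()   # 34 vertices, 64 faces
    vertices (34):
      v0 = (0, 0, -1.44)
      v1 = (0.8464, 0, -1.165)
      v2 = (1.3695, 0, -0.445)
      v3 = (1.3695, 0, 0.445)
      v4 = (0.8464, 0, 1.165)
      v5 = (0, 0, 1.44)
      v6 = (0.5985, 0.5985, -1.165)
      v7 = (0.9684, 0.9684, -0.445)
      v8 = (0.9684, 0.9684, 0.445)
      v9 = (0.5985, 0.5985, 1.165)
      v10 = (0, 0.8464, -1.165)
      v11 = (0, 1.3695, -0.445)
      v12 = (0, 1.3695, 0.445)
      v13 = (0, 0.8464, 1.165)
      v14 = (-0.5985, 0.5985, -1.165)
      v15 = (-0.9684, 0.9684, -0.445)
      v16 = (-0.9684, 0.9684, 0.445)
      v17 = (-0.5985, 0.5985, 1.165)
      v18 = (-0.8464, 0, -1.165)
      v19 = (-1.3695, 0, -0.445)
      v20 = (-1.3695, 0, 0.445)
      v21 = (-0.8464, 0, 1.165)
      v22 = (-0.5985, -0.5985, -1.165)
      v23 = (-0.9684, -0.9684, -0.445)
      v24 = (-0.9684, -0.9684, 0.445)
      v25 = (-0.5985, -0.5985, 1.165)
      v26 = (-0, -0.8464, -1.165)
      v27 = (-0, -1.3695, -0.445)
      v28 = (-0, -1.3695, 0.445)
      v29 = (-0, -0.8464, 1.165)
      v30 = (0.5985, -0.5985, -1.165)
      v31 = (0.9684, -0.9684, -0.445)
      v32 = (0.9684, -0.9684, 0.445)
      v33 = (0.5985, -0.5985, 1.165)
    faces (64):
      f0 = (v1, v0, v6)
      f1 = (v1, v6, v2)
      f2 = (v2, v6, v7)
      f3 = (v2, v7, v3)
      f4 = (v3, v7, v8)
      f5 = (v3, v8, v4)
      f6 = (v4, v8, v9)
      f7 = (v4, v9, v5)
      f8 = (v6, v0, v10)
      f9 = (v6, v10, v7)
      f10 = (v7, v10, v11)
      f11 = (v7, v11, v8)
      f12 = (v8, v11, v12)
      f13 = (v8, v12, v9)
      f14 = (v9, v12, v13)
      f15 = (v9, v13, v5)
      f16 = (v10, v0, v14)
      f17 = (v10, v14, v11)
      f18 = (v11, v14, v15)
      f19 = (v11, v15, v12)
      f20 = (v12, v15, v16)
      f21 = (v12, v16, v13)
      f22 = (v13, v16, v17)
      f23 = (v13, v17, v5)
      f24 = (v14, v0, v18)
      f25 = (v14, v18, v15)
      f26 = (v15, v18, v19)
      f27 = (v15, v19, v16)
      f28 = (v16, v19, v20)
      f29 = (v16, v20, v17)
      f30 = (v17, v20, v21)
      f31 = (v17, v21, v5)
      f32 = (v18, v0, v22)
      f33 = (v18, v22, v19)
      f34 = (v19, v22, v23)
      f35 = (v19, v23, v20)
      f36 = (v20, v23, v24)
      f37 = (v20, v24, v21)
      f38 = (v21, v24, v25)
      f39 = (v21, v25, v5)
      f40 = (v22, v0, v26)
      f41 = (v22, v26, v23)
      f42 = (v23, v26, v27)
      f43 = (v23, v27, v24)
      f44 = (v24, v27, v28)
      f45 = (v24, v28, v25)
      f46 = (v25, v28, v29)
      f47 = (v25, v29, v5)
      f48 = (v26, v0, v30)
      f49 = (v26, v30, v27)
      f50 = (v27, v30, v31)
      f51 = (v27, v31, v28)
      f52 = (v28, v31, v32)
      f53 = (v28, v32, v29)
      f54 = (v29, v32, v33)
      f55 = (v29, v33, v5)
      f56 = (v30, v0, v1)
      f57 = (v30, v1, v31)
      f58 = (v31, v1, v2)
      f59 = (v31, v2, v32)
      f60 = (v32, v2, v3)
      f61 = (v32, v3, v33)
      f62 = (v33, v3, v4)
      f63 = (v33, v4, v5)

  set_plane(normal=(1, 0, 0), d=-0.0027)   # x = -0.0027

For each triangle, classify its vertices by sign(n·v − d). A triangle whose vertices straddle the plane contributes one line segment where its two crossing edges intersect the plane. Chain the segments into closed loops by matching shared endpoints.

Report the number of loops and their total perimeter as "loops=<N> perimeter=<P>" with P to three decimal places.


loops=1 perimeter=8.895

Straddling triangles (20 of 64):
  (v10,v0,v14) [++-] → (-0.0027, 0.0027, -1.43876)–(-0.0027, 0.845282, -1.165)  len=0.8859
  (v10,v14,v11) [+-+] → (-0.0027, 0.845282, -1.165)–(-0.0027, 1.36602, -0.448248)  len=0.8859
  (v11,v14,v15) [+--] → (-0.0027, 1.36602, -0.448248)–(-0.0027, 1.36838, -0.445)  len=0.0040
  (v11,v15,v12) [+-+] → (-0.0027, 1.36838, -0.445)–(-0.0027, 1.36838, 0.442519)  len=0.8875
  (v12,v15,v16) [+--] → (-0.0027, 1.36838, 0.442519)–(-0.0027, 1.36838, 0.445)  len=0.0025
  (v12,v16,v13) [+-+] → (-0.0027, 1.36838, 0.445)–(-0.0027, 0.84674, 1.16299)  len=0.8875
  (v13,v16,v17) [+--] → (-0.0027, 0.84674, 1.16299)–(-0.0027, 0.845282, 1.165)  len=0.0025
  (v13,v17,v5) [+-+] → (-0.0027, 0.845282, 1.165)–(-0.0027, 0.0027, 1.43876)  len=0.8859
  (v14,v0,v18) [-+-] → (-0.0027, 0.0027, -1.43876)–(-0.0027, 0, -1.43912)  len=0.0027
  (v17,v21,v5) [--+] → (-0.0027, 0, 1.43912)–(-0.0027, 0.0027, 1.43876)  len=0.0027
  (v18,v0,v22) [-+-] → (-0.0027, 0, -1.43912)–(-0.0027, -0.0027, -1.43876)  len=0.0027
  (v21,v25,v5) [--+] → (-0.0027, -0.0027, 1.43876)–(-0.0027, 0, 1.43912)  len=0.0027
  (v22,v0,v26) [-++] → (-0.0027, -0.0027, -1.43876)–(-0.0027, -0.845282, -1.165)  len=0.8859
  (v22,v26,v23) [-+-] → (-0.0027, -0.845282, -1.165)–(-0.0027, -0.84674, -1.16299)  len=0.0025
  (v23,v26,v27) [-++] → (-0.0027, -0.84674, -1.16299)–(-0.0027, -1.36838, -0.445)  len=0.8875
  (v23,v27,v24) [-+-] → (-0.0027, -1.36838, -0.445)–(-0.0027, -1.36838, -0.442519)  len=0.0025
  (v24,v27,v28) [-++] → (-0.0027, -1.36838, -0.442519)–(-0.0027, -1.36838, 0.445)  len=0.8875
  (v24,v28,v25) [-+-] → (-0.0027, -1.36838, 0.445)–(-0.0027, -1.36602, 0.448248)  len=0.0040
  (v25,v28,v29) [-++] → (-0.0027, -1.36602, 0.448248)–(-0.0027, -0.845282, 1.165)  len=0.8859
  (v25,v29,v5) [-++] → (-0.0027, -0.845282, 1.165)–(-0.0027, -0.0027, 1.43876)  len=0.8859

Chained into 1 loop(s):
  loop 1: 20 segments, perimeter = 8.8945
Total perimeter = 8.895


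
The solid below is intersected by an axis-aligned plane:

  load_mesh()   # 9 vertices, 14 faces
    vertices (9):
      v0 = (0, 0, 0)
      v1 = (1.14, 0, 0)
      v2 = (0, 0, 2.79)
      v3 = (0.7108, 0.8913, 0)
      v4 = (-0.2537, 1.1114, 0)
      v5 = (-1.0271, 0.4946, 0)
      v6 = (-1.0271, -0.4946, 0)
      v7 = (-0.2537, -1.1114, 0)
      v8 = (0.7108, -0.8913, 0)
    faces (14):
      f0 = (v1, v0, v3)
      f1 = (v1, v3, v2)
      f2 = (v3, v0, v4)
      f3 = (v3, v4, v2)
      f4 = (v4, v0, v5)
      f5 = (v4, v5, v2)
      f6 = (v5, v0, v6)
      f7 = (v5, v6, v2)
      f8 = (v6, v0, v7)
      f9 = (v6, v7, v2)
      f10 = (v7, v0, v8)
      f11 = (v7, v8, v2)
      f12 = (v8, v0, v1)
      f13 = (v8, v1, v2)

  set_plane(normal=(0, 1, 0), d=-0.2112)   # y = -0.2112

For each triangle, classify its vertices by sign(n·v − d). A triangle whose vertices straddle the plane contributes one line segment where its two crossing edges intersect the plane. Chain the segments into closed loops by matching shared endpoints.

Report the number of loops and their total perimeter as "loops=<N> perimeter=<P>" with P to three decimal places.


Straddling triangles (8 of 14):
  (v5,v0,v6) [++-] → (-0.438584, -0.2112, 0)–(-1.0271, -0.2112, 0)  len=0.5885
  (v5,v6,v2) [+-+] → (-1.0271, -0.2112, 0)–(-0.438584, -0.2112, 1.59864)  len=1.7035
  (v6,v0,v7) [-+-] → (-0.438584, -0.2112, 0)–(-0.0482108, -0.2112, 0)  len=0.3904
  (v6,v7,v2) [--+] → (-0.0482108, -0.2112, 2.25981)–(-0.438584, -0.2112, 1.59864)  len=0.7678
  (v7,v0,v8) [-+-] → (-0.0482108, -0.2112, 0)–(0.168429, -0.2112, 0)  len=0.2166
  (v7,v8,v2) [--+] → (0.168429, -0.2112, 2.12889)–(-0.0482108, -0.2112, 2.25981)  len=0.2531
  (v8,v0,v1) [-++] → (0.168429, -0.2112, 0)–(1.0383, -0.2112, 0)  len=0.8699
  (v8,v1,v2) [-++] → (1.0383, -0.2112, 0)–(0.168429, -0.2112, 2.12889)  len=2.2997

Chained into 1 loop(s):
  loop 1: 8 segments, perimeter = 7.0896
Total perimeter = 7.090

loops=1 perimeter=7.090


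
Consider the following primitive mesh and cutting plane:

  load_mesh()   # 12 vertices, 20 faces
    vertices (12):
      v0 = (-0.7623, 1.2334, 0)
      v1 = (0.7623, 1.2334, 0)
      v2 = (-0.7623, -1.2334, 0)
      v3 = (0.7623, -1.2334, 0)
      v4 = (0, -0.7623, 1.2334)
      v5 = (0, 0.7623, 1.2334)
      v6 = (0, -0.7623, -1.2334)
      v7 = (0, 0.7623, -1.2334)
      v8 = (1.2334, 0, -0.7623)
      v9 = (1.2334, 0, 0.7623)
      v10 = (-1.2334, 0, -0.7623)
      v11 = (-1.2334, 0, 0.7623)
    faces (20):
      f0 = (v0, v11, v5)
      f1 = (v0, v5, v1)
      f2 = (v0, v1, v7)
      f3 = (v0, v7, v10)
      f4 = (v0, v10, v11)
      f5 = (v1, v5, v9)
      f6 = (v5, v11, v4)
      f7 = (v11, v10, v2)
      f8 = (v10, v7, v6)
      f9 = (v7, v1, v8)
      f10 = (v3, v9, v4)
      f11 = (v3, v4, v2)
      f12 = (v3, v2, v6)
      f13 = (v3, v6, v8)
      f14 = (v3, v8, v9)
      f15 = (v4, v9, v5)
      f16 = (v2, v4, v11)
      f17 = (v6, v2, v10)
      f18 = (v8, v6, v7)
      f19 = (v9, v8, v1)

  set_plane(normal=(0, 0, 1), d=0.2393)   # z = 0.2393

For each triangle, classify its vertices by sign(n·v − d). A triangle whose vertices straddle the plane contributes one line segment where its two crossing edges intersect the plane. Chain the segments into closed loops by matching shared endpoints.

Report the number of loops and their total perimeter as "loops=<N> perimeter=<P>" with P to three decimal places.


loops=1 perimeter=7.754

Straddling triangles (10 of 20):
  (v0,v11,v5) [-++] → (-0.910187, 0.846213, 0.2393)–(-0.614401, 1.142, 0.2393)  len=0.4183
  (v0,v5,v1) [-+-] → (-0.614401, 1.142, 0.2393)–(0.614401, 1.142, 0.2393)  len=1.2288
  (v0,v10,v11) [--+] → (-1.2334, 0, 0.2393)–(-0.910187, 0.846213, 0.2393)  len=0.9058
  (v1,v5,v9) [-++] → (0.614401, 1.142, 0.2393)–(0.910187, 0.846213, 0.2393)  len=0.4183
  (v11,v10,v2) [+--] → (-1.2334, 0, 0.2393)–(-0.910187, -0.846213, 0.2393)  len=0.9058
  (v3,v9,v4) [-++] → (0.910187, -0.846213, 0.2393)–(0.614401, -1.142, 0.2393)  len=0.4183
  (v3,v4,v2) [-+-] → (0.614401, -1.142, 0.2393)–(-0.614401, -1.142, 0.2393)  len=1.2288
  (v3,v8,v9) [--+] → (1.2334, 0, 0.2393)–(0.910187, -0.846213, 0.2393)  len=0.9058
  (v2,v4,v11) [-++] → (-0.614401, -1.142, 0.2393)–(-0.910187, -0.846213, 0.2393)  len=0.4183
  (v9,v8,v1) [+--] → (1.2334, 0, 0.2393)–(0.910187, 0.846213, 0.2393)  len=0.9058

Chained into 1 loop(s):
  loop 1: 10 segments, perimeter = 7.7542
Total perimeter = 7.754


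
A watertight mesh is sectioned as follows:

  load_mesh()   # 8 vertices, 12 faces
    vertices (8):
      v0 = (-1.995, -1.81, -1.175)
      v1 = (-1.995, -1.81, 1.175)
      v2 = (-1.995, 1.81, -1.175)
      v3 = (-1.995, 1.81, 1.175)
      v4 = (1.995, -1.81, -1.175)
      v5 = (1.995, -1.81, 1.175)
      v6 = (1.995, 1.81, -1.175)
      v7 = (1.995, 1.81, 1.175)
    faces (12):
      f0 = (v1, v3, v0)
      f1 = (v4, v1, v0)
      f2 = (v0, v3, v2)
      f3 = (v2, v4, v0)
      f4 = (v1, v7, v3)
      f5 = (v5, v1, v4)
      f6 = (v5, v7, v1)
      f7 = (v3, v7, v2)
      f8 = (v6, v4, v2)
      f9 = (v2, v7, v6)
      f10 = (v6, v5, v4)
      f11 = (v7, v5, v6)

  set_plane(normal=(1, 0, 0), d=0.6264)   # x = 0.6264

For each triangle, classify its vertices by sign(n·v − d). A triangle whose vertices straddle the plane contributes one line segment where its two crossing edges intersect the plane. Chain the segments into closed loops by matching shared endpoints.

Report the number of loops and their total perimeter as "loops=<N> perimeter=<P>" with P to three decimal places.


loops=1 perimeter=11.940

Straddling triangles (8 of 12):
  (v4,v1,v0) [+--] → (0.6264, -1.81, -0.368932)–(0.6264, -1.81, -1.175)  len=0.8061
  (v2,v4,v0) [-+-] → (0.6264, -0.568313, -1.175)–(0.6264, -1.81, -1.175)  len=1.2417
  (v1,v7,v3) [-+-] → (0.6264, 0.568313, 1.175)–(0.6264, 1.81, 1.175)  len=1.2417
  (v5,v1,v4) [+-+] → (0.6264, -1.81, 1.175)–(0.6264, -1.81, -0.368932)  len=1.5439
  (v5,v7,v1) [++-] → (0.6264, 0.568313, 1.175)–(0.6264, -1.81, 1.175)  len=2.3783
  (v3,v7,v2) [-+-] → (0.6264, 1.81, 1.175)–(0.6264, 1.81, 0.368932)  len=0.8061
  (v6,v4,v2) [++-] → (0.6264, -0.568313, -1.175)–(0.6264, 1.81, -1.175)  len=2.3783
  (v2,v7,v6) [-++] → (0.6264, 1.81, 0.368932)–(0.6264, 1.81, -1.175)  len=1.5439

Chained into 1 loop(s):
  loop 1: 8 segments, perimeter = 11.9400
Total perimeter = 11.940


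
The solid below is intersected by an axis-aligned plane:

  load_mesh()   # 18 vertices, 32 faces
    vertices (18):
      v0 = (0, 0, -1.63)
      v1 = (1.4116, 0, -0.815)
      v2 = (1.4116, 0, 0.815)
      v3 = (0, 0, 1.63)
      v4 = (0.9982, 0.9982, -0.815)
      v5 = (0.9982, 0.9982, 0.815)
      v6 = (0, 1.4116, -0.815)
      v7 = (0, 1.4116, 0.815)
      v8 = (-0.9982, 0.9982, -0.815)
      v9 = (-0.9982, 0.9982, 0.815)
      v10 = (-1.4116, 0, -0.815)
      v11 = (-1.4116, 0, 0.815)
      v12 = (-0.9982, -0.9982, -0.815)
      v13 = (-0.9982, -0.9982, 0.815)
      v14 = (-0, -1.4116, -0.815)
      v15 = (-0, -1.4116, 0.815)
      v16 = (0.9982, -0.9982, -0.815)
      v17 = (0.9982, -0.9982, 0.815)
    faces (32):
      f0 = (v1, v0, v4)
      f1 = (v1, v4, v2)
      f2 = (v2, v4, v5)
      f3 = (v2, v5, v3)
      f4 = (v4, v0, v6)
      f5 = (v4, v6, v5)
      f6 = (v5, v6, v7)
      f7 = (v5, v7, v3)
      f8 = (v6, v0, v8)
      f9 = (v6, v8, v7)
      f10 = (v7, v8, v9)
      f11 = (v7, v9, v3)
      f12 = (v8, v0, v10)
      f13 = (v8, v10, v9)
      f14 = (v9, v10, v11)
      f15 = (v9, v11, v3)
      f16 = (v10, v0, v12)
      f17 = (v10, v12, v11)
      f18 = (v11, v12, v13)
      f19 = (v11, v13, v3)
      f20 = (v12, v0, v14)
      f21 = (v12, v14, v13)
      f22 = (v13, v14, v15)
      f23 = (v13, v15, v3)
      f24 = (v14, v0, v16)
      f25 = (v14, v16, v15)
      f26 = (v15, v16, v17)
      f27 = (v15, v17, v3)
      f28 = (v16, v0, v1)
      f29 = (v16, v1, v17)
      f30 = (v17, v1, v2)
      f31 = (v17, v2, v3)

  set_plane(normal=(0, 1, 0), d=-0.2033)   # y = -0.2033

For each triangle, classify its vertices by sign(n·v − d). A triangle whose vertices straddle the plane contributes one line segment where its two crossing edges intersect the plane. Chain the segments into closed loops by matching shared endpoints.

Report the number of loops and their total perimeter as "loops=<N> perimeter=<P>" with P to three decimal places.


Straddling triangles (12 of 32):
  (v10,v0,v12) [++-] → (-0.2033, -0.2033, -1.46401)–(-1.3274, -0.2033, -0.815)  len=1.2980
  (v10,v12,v11) [+-+] → (-1.3274, -0.2033, -0.815)–(-1.3274, -0.2033, 0.483023)  len=1.2980
  (v11,v12,v13) [+--] → (-1.3274, -0.2033, 0.483023)–(-1.3274, -0.2033, 0.815)  len=0.3320
  (v11,v13,v3) [+-+] → (-1.3274, -0.2033, 0.815)–(-0.2033, -0.2033, 1.46401)  len=1.2980
  (v12,v0,v14) [-+-] → (-0.2033, -0.2033, -1.46401)–(0, -0.2033, -1.51262)  len=0.2090
  (v13,v15,v3) [--+] → (0, -0.2033, 1.51262)–(-0.2033, -0.2033, 1.46401)  len=0.2090
  (v14,v0,v16) [-+-] → (0, -0.2033, -1.51262)–(0.2033, -0.2033, -1.46401)  len=0.2090
  (v15,v17,v3) [--+] → (0.2033, -0.2033, 1.46401)–(0, -0.2033, 1.51262)  len=0.2090
  (v16,v0,v1) [-++] → (0.2033, -0.2033, -1.46401)–(1.3274, -0.2033, -0.815)  len=1.2980
  (v16,v1,v17) [-+-] → (1.3274, -0.2033, -0.815)–(1.3274, -0.2033, -0.483023)  len=0.3320
  (v17,v1,v2) [-++] → (1.3274, -0.2033, -0.483023)–(1.3274, -0.2033, 0.815)  len=1.2980
  (v17,v2,v3) [-++] → (1.3274, -0.2033, 0.815)–(0.2033, -0.2033, 1.46401)  len=1.2980

Chained into 1 loop(s):
  loop 1: 12 segments, perimeter = 9.2882
Total perimeter = 9.288

loops=1 perimeter=9.288


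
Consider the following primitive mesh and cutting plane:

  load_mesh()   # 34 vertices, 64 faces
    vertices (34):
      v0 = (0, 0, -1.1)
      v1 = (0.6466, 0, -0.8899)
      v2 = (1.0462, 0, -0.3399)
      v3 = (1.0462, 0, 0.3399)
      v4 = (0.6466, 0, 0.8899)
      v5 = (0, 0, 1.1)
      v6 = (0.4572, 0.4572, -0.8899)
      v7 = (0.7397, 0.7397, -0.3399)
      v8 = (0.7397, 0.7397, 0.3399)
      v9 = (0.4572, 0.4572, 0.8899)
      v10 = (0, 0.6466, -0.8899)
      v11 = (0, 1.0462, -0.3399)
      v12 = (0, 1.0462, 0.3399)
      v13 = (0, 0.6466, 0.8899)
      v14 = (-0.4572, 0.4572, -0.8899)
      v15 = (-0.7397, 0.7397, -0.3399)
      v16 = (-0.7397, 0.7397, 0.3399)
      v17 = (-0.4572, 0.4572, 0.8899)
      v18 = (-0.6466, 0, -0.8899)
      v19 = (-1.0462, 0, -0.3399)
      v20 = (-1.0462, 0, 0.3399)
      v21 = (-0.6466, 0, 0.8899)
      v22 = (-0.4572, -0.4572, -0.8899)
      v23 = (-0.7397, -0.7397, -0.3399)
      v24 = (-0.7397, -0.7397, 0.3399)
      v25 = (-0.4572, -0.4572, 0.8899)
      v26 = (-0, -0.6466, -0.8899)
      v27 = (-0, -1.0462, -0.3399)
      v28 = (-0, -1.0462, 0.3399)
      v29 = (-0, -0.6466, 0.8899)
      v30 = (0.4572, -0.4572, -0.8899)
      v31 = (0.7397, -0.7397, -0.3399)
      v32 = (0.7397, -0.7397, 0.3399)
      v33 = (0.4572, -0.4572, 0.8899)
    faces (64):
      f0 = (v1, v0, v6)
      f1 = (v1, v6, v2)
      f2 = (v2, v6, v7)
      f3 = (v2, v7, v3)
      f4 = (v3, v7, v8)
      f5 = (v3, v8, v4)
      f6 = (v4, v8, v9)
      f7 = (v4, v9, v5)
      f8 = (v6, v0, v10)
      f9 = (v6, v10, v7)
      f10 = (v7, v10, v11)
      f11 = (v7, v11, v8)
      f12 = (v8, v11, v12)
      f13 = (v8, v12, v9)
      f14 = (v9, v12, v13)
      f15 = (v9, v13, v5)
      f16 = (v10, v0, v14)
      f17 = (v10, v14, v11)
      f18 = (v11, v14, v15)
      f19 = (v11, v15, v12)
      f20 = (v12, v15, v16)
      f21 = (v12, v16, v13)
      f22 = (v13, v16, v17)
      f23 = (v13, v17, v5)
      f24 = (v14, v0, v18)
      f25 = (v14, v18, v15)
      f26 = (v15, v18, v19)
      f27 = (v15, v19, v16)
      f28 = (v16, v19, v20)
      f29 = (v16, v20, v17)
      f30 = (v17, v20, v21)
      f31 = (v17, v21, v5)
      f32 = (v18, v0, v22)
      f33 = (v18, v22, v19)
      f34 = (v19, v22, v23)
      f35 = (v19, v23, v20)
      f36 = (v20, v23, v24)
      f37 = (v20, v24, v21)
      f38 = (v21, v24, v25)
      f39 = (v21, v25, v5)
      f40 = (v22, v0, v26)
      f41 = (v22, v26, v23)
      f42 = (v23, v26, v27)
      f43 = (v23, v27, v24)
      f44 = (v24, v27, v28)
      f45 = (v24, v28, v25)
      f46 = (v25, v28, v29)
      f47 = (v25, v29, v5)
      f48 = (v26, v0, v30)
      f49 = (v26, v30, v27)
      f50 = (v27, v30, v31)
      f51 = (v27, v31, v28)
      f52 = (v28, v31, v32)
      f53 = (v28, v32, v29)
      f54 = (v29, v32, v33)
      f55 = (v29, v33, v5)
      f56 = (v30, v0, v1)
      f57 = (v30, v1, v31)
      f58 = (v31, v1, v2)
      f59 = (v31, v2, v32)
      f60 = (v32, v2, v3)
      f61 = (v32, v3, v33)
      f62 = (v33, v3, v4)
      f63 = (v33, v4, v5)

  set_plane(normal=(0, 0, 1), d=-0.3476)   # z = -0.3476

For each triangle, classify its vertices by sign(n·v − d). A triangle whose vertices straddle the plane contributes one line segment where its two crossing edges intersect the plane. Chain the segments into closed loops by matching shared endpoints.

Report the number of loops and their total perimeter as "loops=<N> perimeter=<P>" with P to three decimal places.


loops=1 perimeter=6.371

Straddling triangles (16 of 64):
  (v1,v6,v2) [--+] → (1.03795, 0.0064008, -0.3476)–(1.04061, 0, -0.3476)  len=0.0069
  (v2,v6,v7) [+-+] → (1.03795, 0.0064008, -0.3476)–(0.735745, 0.735745, -0.3476)  len=0.7895
  (v6,v10,v7) [--+] → (0.729344, 0.738397, -0.3476)–(0.735745, 0.735745, -0.3476)  len=0.0069
  (v7,v10,v11) [+-+] → (0.729344, 0.738397, -0.3476)–(0, 1.04061, -0.3476)  len=0.7895
  (v10,v14,v11) [--+] → (-0.0064008, 1.03795, -0.3476)–(0, 1.04061, -0.3476)  len=0.0069
  (v11,v14,v15) [+-+] → (-0.0064008, 1.03795, -0.3476)–(-0.735745, 0.735745, -0.3476)  len=0.7895
  (v14,v18,v15) [--+] → (-0.738397, 0.729344, -0.3476)–(-0.735745, 0.735745, -0.3476)  len=0.0069
  (v15,v18,v19) [+-+] → (-0.738397, 0.729344, -0.3476)–(-1.04061, 0, -0.3476)  len=0.7895
  (v18,v22,v19) [--+] → (-1.03795, -0.0064008, -0.3476)–(-1.04061, 0, -0.3476)  len=0.0069
  (v19,v22,v23) [+-+] → (-1.03795, -0.0064008, -0.3476)–(-0.735745, -0.735745, -0.3476)  len=0.7895
  (v22,v26,v23) [--+] → (-0.729344, -0.738397, -0.3476)–(-0.735745, -0.735745, -0.3476)  len=0.0069
  (v23,v26,v27) [+-+] → (-0.729344, -0.738397, -0.3476)–(0, -1.04061, -0.3476)  len=0.7895
  (v26,v30,v27) [--+] → (0.0064008, -1.03795, -0.3476)–(0, -1.04061, -0.3476)  len=0.0069
  (v27,v30,v31) [+-+] → (0.0064008, -1.03795, -0.3476)–(0.735745, -0.735745, -0.3476)  len=0.7895
  (v30,v1,v31) [--+] → (0.738397, -0.729344, -0.3476)–(0.735745, -0.735745, -0.3476)  len=0.0069
  (v31,v1,v2) [+-+] → (0.738397, -0.729344, -0.3476)–(1.04061, 0, -0.3476)  len=0.7895

Chained into 1 loop(s):
  loop 1: 16 segments, perimeter = 6.3712
Total perimeter = 6.371


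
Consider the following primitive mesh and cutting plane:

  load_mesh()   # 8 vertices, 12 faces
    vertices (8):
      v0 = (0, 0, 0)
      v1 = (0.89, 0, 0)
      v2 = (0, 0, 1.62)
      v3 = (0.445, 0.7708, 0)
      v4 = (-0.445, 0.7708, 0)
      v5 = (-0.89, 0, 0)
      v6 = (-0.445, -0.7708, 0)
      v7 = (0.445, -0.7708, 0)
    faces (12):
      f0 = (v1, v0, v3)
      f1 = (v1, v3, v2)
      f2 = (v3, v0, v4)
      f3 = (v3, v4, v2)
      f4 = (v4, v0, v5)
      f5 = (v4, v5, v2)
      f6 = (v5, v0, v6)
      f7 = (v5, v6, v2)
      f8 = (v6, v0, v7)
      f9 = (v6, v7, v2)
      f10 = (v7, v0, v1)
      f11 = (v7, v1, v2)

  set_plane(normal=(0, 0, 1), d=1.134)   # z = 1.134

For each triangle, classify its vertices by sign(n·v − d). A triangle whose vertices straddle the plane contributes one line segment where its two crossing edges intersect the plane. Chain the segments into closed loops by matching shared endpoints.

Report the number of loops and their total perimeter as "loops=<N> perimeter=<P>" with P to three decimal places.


Straddling triangles (6 of 12):
  (v1,v3,v2) [--+] → (0.1335, 0.23124, 1.134)–(0.267, 0, 1.134)  len=0.2670
  (v3,v4,v2) [--+] → (-0.1335, 0.23124, 1.134)–(0.1335, 0.23124, 1.134)  len=0.2670
  (v4,v5,v2) [--+] → (-0.267, 0, 1.134)–(-0.1335, 0.23124, 1.134)  len=0.2670
  (v5,v6,v2) [--+] → (-0.1335, -0.23124, 1.134)–(-0.267, 0, 1.134)  len=0.2670
  (v6,v7,v2) [--+] → (0.1335, -0.23124, 1.134)–(-0.1335, -0.23124, 1.134)  len=0.2670
  (v7,v1,v2) [--+] → (0.267, 0, 1.134)–(0.1335, -0.23124, 1.134)  len=0.2670

Chained into 1 loop(s):
  loop 1: 6 segments, perimeter = 1.6020
Total perimeter = 1.602

loops=1 perimeter=1.602


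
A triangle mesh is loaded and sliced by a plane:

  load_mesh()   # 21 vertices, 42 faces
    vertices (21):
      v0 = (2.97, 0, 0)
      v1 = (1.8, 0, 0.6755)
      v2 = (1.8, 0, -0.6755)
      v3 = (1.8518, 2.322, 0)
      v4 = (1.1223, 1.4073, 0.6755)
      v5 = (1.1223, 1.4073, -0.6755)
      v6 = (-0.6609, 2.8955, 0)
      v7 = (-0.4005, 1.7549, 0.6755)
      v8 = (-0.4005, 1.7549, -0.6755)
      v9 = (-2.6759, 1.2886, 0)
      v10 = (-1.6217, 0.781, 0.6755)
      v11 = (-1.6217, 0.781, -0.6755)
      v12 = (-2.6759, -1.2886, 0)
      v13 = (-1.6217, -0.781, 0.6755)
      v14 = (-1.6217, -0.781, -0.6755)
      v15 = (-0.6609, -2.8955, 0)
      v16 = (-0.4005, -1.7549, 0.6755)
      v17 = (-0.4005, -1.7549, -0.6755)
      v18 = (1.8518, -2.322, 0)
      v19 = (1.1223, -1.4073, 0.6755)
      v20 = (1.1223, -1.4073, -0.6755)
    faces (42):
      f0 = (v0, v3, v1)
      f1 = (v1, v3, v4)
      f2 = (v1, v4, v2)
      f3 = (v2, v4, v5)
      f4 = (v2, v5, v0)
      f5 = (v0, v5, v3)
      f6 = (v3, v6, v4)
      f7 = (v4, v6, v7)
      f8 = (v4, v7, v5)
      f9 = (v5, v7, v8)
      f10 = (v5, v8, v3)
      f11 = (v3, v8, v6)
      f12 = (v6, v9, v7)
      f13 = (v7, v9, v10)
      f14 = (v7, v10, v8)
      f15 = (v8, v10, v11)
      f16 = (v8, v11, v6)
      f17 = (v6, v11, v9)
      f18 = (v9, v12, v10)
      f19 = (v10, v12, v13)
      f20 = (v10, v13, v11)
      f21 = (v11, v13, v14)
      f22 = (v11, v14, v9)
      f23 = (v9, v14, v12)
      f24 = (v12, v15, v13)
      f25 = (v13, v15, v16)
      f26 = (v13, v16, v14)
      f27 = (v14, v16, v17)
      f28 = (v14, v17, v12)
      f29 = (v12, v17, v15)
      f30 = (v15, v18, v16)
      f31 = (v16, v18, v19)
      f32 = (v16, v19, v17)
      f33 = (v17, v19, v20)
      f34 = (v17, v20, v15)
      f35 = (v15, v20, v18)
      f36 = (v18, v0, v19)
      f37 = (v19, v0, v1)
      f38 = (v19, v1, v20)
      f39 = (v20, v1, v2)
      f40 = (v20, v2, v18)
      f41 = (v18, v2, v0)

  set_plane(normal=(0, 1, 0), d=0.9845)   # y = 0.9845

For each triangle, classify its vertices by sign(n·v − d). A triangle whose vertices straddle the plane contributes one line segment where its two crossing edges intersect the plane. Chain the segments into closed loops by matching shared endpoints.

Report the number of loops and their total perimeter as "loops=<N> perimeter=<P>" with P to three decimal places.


loops=2 perimeter=8.364

Straddling triangles (14 of 42):
  (v0,v3,v1) [-+-] → (2.4959, 0.9845, 0)–(1.82196, 0.9845, 0.389096)  len=0.7782
  (v1,v3,v4) [-++] → (1.82196, 0.9845, 0.389096)–(1.3259, 0.9845, 0.6755)  len=0.5728
  (v1,v4,v2) [-+-] → (1.3259, 0.9845, 0.6755)–(1.3259, 0.9845, 0.269614)  len=0.4059
  (v2,v4,v5) [-++] → (1.3259, 0.9845, 0.269614)–(1.3259, 0.9845, -0.6755)  len=0.9451
  (v2,v5,v0) [-+-] → (1.3259, 0.9845, -0.6755)–(1.67741, 0.9845, -0.472557)  len=0.4059
  (v0,v5,v3) [-++] → (1.67741, 0.9845, -0.472557)–(2.4959, 0.9845, 0)  len=0.9451
  (v7,v9,v10) [++-] → (-2.04434, 0.9845, 0.404688)–(-1.36653, 0.9845, 0.6755)  len=0.7299
  (v7,v10,v8) [+-+] → (-1.36653, 0.9845, 0.6755)–(-1.36653, 0.9845, 0.393204)  len=0.2823
  (v8,v10,v11) [+--] → (-1.36653, 0.9845, 0.393204)–(-1.36653, 0.9845, -0.6755)  len=1.0687
  (v8,v11,v6) [+-+] → (-1.36653, 0.9845, -0.6755)–(-1.52923, 0.9845, -0.61049)  len=0.1752
  (v6,v11,v9) [+-+] → (-1.52923, 0.9845, -0.61049)–(-2.04434, 0.9845, -0.404688)  len=0.5547
  (v9,v12,v10) [+--] → (-2.6759, 0.9845, 0)–(-2.04434, 0.9845, 0.404688)  len=0.7501
  (v11,v14,v9) [--+] → (-2.521, 0.9845, -0.0992557)–(-2.04434, 0.9845, -0.404688)  len=0.5661
  (v9,v14,v12) [+--] → (-2.521, 0.9845, -0.0992557)–(-2.6759, 0.9845, 0)  len=0.1840

Chained into 2 loop(s):
  loop 1: 6 segments, perimeter = 4.0530
  loop 2: 8 segments, perimeter = 4.3110
Total perimeter = 8.364


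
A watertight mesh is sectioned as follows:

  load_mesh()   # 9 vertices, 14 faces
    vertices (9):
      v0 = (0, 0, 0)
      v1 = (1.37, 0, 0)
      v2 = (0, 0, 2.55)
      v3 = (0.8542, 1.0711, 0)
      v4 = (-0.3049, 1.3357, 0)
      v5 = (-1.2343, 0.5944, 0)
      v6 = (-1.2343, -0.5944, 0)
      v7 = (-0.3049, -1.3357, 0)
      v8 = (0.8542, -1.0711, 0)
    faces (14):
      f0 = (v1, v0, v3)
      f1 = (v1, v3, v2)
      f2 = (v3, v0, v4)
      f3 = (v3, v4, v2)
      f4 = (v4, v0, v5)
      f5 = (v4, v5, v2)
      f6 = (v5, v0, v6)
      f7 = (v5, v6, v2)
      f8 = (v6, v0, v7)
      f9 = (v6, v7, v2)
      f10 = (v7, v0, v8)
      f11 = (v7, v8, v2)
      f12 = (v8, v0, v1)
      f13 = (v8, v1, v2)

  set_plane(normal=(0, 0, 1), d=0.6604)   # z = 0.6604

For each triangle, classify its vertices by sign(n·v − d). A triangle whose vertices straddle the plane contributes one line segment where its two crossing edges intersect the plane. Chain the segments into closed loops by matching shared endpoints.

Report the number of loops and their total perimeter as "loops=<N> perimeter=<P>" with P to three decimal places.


Straddling triangles (7 of 14):
  (v1,v3,v2) [--+] → (0.632979, 0.793706, 0.6604)–(1.0152, 0, 0.6604)  len=0.8809
  (v3,v4,v2) [--+] → (-0.225937, 0.98978, 0.6604)–(0.632979, 0.793706, 0.6604)  len=0.8810
  (v4,v5,v2) [--+] → (-0.914641, 0.440462, 0.6604)–(-0.225937, 0.98978, 0.6604)  len=0.8809
  (v5,v6,v2) [--+] → (-0.914641, -0.440462, 0.6604)–(-0.914641, 0.440462, 0.6604)  len=0.8809
  (v6,v7,v2) [--+] → (-0.225937, -0.98978, 0.6604)–(-0.914641, -0.440462, 0.6604)  len=0.8809
  (v7,v8,v2) [--+] → (0.632979, -0.793706, 0.6604)–(-0.225937, -0.98978, 0.6604)  len=0.8810
  (v8,v1,v2) [--+] → (1.0152, 0, 0.6604)–(0.632979, -0.793706, 0.6604)  len=0.8809

Chained into 1 loop(s):
  loop 1: 7 segments, perimeter = 6.1667
Total perimeter = 6.167

loops=1 perimeter=6.167


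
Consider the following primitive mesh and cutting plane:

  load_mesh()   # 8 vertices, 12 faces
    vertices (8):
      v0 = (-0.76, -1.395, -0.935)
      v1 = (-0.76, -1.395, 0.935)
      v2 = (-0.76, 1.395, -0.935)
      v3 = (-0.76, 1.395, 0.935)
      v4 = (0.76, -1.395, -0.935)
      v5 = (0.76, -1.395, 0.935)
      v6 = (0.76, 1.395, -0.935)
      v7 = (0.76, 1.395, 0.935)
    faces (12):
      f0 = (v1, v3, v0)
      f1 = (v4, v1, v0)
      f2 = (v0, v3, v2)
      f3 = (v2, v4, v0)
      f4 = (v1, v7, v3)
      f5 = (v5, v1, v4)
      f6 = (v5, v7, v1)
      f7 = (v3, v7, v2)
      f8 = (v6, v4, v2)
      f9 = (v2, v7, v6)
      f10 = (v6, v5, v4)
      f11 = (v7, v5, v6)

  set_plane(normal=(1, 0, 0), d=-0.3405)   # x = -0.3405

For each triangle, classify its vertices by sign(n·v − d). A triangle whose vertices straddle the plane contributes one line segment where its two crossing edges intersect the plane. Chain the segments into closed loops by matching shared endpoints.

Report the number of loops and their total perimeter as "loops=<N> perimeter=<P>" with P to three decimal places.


Straddling triangles (8 of 12):
  (v4,v1,v0) [+--] → (-0.3405, -1.395, 0.418905)–(-0.3405, -1.395, -0.935)  len=1.3539
  (v2,v4,v0) [-+-] → (-0.3405, 0.624997, -0.935)–(-0.3405, -1.395, -0.935)  len=2.0200
  (v1,v7,v3) [-+-] → (-0.3405, -0.624997, 0.935)–(-0.3405, 1.395, 0.935)  len=2.0200
  (v5,v1,v4) [+-+] → (-0.3405, -1.395, 0.935)–(-0.3405, -1.395, 0.418905)  len=0.5161
  (v5,v7,v1) [++-] → (-0.3405, -0.624997, 0.935)–(-0.3405, -1.395, 0.935)  len=0.7700
  (v3,v7,v2) [-+-] → (-0.3405, 1.395, 0.935)–(-0.3405, 1.395, -0.418905)  len=1.3539
  (v6,v4,v2) [++-] → (-0.3405, 0.624997, -0.935)–(-0.3405, 1.395, -0.935)  len=0.7700
  (v2,v7,v6) [-++] → (-0.3405, 1.395, -0.418905)–(-0.3405, 1.395, -0.935)  len=0.5161

Chained into 1 loop(s):
  loop 1: 8 segments, perimeter = 9.3200
Total perimeter = 9.320

loops=1 perimeter=9.320


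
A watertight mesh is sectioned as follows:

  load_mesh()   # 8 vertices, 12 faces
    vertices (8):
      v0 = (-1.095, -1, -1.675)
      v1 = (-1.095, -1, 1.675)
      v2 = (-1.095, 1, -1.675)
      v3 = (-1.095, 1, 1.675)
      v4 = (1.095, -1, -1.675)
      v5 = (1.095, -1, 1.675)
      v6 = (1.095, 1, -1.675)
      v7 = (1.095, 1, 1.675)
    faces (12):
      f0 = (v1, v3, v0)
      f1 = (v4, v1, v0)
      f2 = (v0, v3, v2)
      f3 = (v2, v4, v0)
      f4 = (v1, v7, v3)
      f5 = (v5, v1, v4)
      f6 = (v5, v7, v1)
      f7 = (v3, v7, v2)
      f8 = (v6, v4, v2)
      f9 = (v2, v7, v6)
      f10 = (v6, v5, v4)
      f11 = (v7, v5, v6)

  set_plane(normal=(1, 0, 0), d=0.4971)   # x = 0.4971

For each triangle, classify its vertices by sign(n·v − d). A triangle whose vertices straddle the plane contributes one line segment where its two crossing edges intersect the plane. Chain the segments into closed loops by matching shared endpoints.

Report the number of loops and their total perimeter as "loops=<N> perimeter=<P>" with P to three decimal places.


loops=1 perimeter=10.700

Straddling triangles (8 of 12):
  (v4,v1,v0) [+--] → (0.4971, -1, -0.760404)–(0.4971, -1, -1.675)  len=0.9146
  (v2,v4,v0) [-+-] → (0.4971, -0.453973, -1.675)–(0.4971, -1, -1.675)  len=0.5460
  (v1,v7,v3) [-+-] → (0.4971, 0.453973, 1.675)–(0.4971, 1, 1.675)  len=0.5460
  (v5,v1,v4) [+-+] → (0.4971, -1, 1.675)–(0.4971, -1, -0.760404)  len=2.4354
  (v5,v7,v1) [++-] → (0.4971, 0.453973, 1.675)–(0.4971, -1, 1.675)  len=1.4540
  (v3,v7,v2) [-+-] → (0.4971, 1, 1.675)–(0.4971, 1, 0.760404)  len=0.9146
  (v6,v4,v2) [++-] → (0.4971, -0.453973, -1.675)–(0.4971, 1, -1.675)  len=1.4540
  (v2,v7,v6) [-++] → (0.4971, 1, 0.760404)–(0.4971, 1, -1.675)  len=2.4354

Chained into 1 loop(s):
  loop 1: 8 segments, perimeter = 10.7000
Total perimeter = 10.700


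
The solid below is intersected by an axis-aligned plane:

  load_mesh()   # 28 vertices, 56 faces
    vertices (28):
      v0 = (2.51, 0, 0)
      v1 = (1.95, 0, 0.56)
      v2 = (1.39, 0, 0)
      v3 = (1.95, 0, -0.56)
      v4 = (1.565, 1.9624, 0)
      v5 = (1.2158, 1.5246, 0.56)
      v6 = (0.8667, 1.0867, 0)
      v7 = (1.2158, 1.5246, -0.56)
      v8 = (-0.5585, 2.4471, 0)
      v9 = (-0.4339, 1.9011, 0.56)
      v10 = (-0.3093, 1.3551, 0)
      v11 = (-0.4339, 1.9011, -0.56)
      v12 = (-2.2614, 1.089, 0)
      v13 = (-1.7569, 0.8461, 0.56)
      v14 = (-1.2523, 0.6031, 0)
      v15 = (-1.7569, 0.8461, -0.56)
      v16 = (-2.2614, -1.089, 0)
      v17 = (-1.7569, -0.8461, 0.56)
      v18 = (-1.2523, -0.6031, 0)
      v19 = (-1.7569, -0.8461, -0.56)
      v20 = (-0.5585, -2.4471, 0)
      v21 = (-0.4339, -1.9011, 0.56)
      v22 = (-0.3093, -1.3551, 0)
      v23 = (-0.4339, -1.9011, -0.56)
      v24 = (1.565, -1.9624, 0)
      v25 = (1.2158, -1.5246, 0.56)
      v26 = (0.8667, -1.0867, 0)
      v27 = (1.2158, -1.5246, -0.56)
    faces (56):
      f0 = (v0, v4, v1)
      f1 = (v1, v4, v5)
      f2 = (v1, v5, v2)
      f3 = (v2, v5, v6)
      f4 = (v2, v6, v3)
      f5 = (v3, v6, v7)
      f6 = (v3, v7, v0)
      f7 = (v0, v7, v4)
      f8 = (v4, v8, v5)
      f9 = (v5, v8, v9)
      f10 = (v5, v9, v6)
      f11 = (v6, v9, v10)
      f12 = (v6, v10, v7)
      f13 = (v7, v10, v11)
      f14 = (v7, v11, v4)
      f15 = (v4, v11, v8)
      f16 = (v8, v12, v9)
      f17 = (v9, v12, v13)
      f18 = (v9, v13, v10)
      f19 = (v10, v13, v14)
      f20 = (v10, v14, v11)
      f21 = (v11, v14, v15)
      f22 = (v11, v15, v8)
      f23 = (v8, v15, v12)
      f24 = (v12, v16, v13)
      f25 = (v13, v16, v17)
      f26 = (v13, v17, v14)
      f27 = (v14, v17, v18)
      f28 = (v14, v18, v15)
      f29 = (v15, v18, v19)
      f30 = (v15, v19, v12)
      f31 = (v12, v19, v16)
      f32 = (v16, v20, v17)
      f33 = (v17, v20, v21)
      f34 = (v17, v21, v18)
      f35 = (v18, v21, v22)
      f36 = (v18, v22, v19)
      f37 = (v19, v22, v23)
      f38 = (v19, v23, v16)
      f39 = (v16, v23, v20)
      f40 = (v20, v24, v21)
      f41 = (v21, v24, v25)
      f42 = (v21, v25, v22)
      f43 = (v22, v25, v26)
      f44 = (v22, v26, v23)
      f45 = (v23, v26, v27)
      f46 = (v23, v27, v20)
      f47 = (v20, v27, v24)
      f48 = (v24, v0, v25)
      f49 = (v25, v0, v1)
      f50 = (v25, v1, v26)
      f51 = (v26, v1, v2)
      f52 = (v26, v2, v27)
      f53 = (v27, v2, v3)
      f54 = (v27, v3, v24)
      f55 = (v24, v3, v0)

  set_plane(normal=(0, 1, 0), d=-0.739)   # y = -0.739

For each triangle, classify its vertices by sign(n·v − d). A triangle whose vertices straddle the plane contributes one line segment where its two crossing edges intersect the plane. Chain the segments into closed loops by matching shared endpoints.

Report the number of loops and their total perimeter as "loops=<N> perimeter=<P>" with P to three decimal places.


loops=2 perimeter=6.441

Straddling triangles (18 of 56):
  (v12,v16,v13) [+-+] → (-2.2614, -0.739, 0)–(-2.17015, -0.739, 0.101287)  len=0.1363
  (v13,v16,v17) [+--] → (-2.17015, -0.739, 0.101287)–(-1.7569, -0.739, 0.56)  len=0.6174
  (v13,v17,v14) [+-+] → (-1.7569, -0.739, 0.56)–(-1.71961, -0.739, 0.518614)  len=0.0557
  (v14,v17,v18) [+-+] → (-1.71961, -0.739, 0.518614)–(-1.5345, -0.739, 0.313185)  len=0.2765
  (v15,v18,v19) [++-] → (-1.5345, -0.739, -0.313185)–(-1.7569, -0.739, -0.56)  len=0.3322
  (v15,v19,v12) [+-+] → (-1.7569, -0.739, -0.56)–(-1.78482, -0.739, -0.529006)  len=0.0417
  (v12,v19,v16) [+--] → (-1.78482, -0.739, -0.529006)–(-2.2614, -0.739, 0)  len=0.7120
  (v17,v21,v18) [--+] → (-1.16661, -0.739, 0.0586317)–(-1.5345, -0.739, 0.313185)  len=0.4474
  (v18,v21,v22) [+--] → (-1.16661, -0.739, 0.0586317)–(-1.08188, -0.739, 0)  len=0.1030
  (v18,v22,v19) [+--] → (-1.08188, -0.739, 0)–(-1.5345, -0.739, -0.313185)  len=0.5504
  (v24,v0,v25) [-+-] → (2.15413, -0.739, 0)–(1.88268, -0.739, 0.271442)  len=0.3839
  (v25,v0,v1) [-++] → (1.88268, -0.739, 0.271442)–(1.59412, -0.739, 0.56)  len=0.4081
  (v25,v1,v26) [-+-] → (1.59412, -0.739, 0.56)–(1.21331, -0.739, 0.179177)  len=0.5386
  (v26,v1,v2) [-++] → (1.21331, -0.739, 0.179177)–(1.03413, -0.739, 0)  len=0.2534
  (v26,v2,v27) [-+-] → (1.03413, -0.739, 0)–(1.30556, -0.739, -0.271442)  len=0.3839
  (v27,v2,v3) [-++] → (1.30556, -0.739, -0.271442)–(1.59412, -0.739, -0.56)  len=0.4081
  (v27,v3,v24) [-+-] → (1.59412, -0.739, -0.56)–(1.80502, -0.739, -0.349115)  len=0.2982
  (v24,v3,v0) [-++] → (1.80502, -0.739, -0.349115)–(2.15413, -0.739, 0)  len=0.4937

Chained into 2 loop(s):
  loop 1: 10 segments, perimeter = 3.2728
  loop 2: 8 segments, perimeter = 3.1678
Total perimeter = 6.441


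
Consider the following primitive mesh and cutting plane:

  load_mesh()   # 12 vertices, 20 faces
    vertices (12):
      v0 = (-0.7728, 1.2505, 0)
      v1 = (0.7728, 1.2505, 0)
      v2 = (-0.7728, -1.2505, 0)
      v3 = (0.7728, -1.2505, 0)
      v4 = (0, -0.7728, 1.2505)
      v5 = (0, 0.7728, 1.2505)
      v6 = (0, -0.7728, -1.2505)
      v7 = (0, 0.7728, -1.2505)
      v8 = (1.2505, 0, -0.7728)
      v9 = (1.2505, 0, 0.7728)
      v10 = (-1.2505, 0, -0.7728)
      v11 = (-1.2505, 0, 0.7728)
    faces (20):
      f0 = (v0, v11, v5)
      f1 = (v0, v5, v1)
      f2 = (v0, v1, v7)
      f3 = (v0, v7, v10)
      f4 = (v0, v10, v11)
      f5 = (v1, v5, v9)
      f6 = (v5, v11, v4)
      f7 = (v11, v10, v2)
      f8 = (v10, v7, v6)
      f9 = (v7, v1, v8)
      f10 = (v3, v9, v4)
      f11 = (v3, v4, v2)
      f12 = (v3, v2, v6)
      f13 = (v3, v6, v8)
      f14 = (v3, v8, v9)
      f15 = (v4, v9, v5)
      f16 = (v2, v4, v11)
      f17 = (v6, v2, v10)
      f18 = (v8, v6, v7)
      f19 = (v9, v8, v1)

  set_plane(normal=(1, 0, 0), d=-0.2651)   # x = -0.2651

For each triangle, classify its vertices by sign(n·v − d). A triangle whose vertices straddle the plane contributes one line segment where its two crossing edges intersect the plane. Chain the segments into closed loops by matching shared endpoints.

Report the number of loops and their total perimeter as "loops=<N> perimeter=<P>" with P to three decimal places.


Straddling triangles (10 of 20):
  (v0,v11,v5) [--+] → (-0.2651, 0.60897, 1.14923)–(-0.2651, 0.936669, 0.821531)  len=0.4634
  (v0,v5,v1) [-++] → (-0.2651, 0.936669, 0.821531)–(-0.2651, 1.2505, 0)  len=0.8794
  (v0,v1,v7) [-++] → (-0.2651, 1.2505, 0)–(-0.2651, 0.936669, -0.821531)  len=0.8794
  (v0,v7,v10) [-+-] → (-0.2651, 0.936669, -0.821531)–(-0.2651, 0.60897, -1.14923)  len=0.4634
  (v5,v11,v4) [+-+] → (-0.2651, 0.60897, 1.14923)–(-0.2651, -0.60897, 1.14923)  len=1.2179
  (v10,v7,v6) [-++] → (-0.2651, 0.60897, -1.14923)–(-0.2651, -0.60897, -1.14923)  len=1.2179
  (v3,v4,v2) [++-] → (-0.2651, -0.936669, 0.821531)–(-0.2651, -1.2505, 0)  len=0.8794
  (v3,v2,v6) [+-+] → (-0.2651, -1.2505, 0)–(-0.2651, -0.936669, -0.821531)  len=0.8794
  (v2,v4,v11) [-+-] → (-0.2651, -0.936669, 0.821531)–(-0.2651, -0.60897, 1.14923)  len=0.4634
  (v6,v2,v10) [+--] → (-0.2651, -0.936669, -0.821531)–(-0.2651, -0.60897, -1.14923)  len=0.4634

Chained into 1 loop(s):
  loop 1: 10 segments, perimeter = 7.8074
Total perimeter = 7.807

loops=1 perimeter=7.807
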